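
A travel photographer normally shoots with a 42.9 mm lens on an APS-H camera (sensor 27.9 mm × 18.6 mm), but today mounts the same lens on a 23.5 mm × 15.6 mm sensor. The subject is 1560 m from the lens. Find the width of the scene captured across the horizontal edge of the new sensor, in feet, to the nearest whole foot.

The focal length stays 42.9 mm; the relevant sensor dimension is now w = 23.5 mm. Object distance dₒ = 1560 m = 1.56e+06 mm.
Thin-lens field width W = w·(dₒ − f)/f = 23.5 × (1.56e+06 − 42.9)/42.9 ≈ 854521.955 mm = 854521.955/304.8 ft = 2803.55 ft.

2804 ft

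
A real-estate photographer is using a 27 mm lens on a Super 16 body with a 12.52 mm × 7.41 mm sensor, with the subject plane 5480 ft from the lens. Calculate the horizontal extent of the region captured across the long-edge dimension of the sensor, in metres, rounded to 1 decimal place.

dₒ: 5480 ft × 304.8 mm/ft = 1670303.95 mm.
Similar triangles through the lens centre give W/dₒ = w/dᵢ; with 1/f = 1/dₒ + 1/dᵢ this gives W = w·(dₒ − f)/f.
W = 12.52 mm × (1.6703e+06 − 27) / 27 = 12.52 × 61862.1091 ≈ 774513.606 mm = 774.514 m.

774.5 m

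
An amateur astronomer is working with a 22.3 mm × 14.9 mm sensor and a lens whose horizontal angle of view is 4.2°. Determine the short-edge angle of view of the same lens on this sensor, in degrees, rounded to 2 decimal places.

2.81°

From the horizontal AOV: f = 22.3 / (2·tan(2.1°)) = 22.3 / 0.07334 ≈ 304.0771 mm.
Short-edge AOV = 2·arctan(14.9 / (2 × 304.0771)) = 2·arctan(0.02450) ≈ 2.8070°.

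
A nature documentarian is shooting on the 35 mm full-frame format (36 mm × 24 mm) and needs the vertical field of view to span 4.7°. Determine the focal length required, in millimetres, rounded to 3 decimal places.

From α = 2·arctan(h/2f) we get f = h / (2·tan(α/2)).
With h = 24 mm and α/2 = 2.35°, tan(α/2) ≈ 0.04104, so f ≈ 24 / 0.08208 ≈ 292.4101 mm.

292.410 mm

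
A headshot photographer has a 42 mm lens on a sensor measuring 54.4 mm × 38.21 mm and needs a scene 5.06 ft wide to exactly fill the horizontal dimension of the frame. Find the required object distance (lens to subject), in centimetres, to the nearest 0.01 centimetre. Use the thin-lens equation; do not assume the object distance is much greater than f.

123.27 cm

W: 5.06 ft × 304.8 mm/ft = 1542.29 mm.
Magnification m = w/W = dᵢ/dₒ; combined with 1/f = 1/dₒ + 1/dᵢ this gives dₒ = f·(1 + W/w).
dₒ = 42 mm × (1 + 1542.29/54.4) = 42 × 29.3509 ≈ 1232.737 mm = 123.274 cm.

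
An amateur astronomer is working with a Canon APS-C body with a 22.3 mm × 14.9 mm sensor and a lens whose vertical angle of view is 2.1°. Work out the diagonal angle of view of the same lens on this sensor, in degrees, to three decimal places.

From the vertical AOV: f = 14.9 / (2·tan(1.05°)) = 14.9 / 0.03666 ≈ 406.4817 mm.
Sensor diagonal = √(22.3² + 14.9²) = √719.3000 ≈ 26.8198 mm.
Diagonal AOV = 2·arctan(26.8198 / (2 × 406.4817)) = 2·arctan(0.03299) ≈ 3.7790°.

3.779°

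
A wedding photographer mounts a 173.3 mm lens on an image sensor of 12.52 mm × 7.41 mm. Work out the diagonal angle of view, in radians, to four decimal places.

0.0839 rad

Sensor diagonal = √(12.52² + 7.41²) = √211.6585 ≈ 14.5485 mm.
Angle of view α = 2·arctan(d/2f) with d = 14.5485 mm and f = 173.3 mm.
d/2f = 0.04197; arctan(0.04197) ≈ 0.0420 rad, so α ≈ 0.0839 rad.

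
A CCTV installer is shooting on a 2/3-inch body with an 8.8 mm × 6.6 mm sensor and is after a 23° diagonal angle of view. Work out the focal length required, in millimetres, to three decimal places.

27.033 mm

Sensor diagonal = √(8.8² + 6.6²) = √121.0000 ≈ 11.0000 mm.
From α = 2·arctan(d/2f) we get f = d / (2·tan(α/2)).
With d = 11.0000 mm and α/2 = 11.5°, tan(α/2) ≈ 0.20345, so f ≈ 11.0000 / 0.40690 ≈ 27.0334 mm.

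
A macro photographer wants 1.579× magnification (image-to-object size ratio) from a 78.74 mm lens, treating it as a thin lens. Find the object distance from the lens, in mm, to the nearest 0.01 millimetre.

128.61 mm

With m = dᵢ/dₒ and 1/f = 1/dₒ + 1/dᵢ, substituting dᵢ = m·dₒ gives 1/f = (1 + 1/m)/dₒ, hence dₒ = f·(1 + 1/m).
dₒ = 78.74 × (1 + 1/1.579) = 78.74 × 1.63331 ≈ 128.607 mm.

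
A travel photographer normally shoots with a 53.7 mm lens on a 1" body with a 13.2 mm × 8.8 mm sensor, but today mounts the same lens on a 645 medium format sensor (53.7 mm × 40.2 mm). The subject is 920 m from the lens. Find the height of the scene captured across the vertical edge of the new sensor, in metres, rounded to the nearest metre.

The focal length stays 53.7 mm; the relevant sensor dimension is now h = 40.2 mm. Object distance dₒ = 920 m = 920000 mm.
Thin-lens field height W = h·(dₒ − f)/f = 40.2 × (920000 − 53.7)/53.7 ≈ 688674.884 mm = 688.675 m.

689 m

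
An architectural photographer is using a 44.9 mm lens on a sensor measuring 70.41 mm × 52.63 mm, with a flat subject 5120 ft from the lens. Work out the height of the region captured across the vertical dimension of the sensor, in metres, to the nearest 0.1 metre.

dₒ: 5120 ft × 304.8 mm/ft = 1560575.95 mm.
Similar triangles through the lens centre give W/dₒ = h/dᵢ; with 1/f = 1/dₒ + 1/dᵢ this gives W = h·(dₒ − f)/f.
W = 52.63 mm × (1.56058e+06 − 44.9) / 44.9 = 52.63 × 34755.7027 ≈ 1829192.632 mm = 1829.19 m.

1829.2 m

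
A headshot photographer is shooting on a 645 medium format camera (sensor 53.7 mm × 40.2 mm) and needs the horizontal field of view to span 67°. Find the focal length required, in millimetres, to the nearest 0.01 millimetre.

40.57 mm

From α = 2·arctan(w/2f) we get f = w / (2·tan(α/2)).
With w = 53.7 mm and α/2 = 33.5°, tan(α/2) ≈ 0.66189, so f ≈ 53.7 / 1.32377 ≈ 40.5659 mm.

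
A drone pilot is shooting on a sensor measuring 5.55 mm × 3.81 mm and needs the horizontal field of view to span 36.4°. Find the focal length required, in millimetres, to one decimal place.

8.4 mm

From α = 2·arctan(w/2f) we get f = w / (2·tan(α/2)).
With w = 5.55 mm and α/2 = 18.2°, tan(α/2) ≈ 0.32878, so f ≈ 5.55 / 0.65757 ≈ 8.4402 mm.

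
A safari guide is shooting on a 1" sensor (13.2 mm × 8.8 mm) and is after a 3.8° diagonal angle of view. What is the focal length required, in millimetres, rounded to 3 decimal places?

Sensor diagonal = √(13.2² + 8.8²) = √251.6800 ≈ 15.8644 mm.
From α = 2·arctan(d/2f) we get f = d / (2·tan(α/2)).
With d = 15.8644 mm and α/2 = 1.9°, tan(α/2) ≈ 0.03317, so f ≈ 15.8644 / 0.06635 ≈ 239.1135 mm.

239.114 mm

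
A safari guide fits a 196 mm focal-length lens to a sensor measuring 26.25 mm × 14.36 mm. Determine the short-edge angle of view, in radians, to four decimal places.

Angle of view α = 2·arctan(h/2f) with h = 14.36 mm and f = 196 mm.
h/2f = 0.03663; arctan(0.03663) ≈ 0.0366 rad, so α ≈ 0.0732 rad.

0.0732 rad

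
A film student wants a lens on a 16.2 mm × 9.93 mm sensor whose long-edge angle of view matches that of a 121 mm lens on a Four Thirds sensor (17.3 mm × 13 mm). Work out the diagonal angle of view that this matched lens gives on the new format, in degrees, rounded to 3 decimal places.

Equal long-edge AOV ⇒ f₂ = f₁ · 16.2/17.3 = 121 × 0.93642 ≈ 113.3064 mm.
Sensor diagonal = √(16.2² + 9.93²) = √361.0449 ≈ 19.0012 mm.
Diagonal AOV on the new format = 2·arctan(19.0012 / (2 × 113.3064)) = 2·arctan(0.08385) ≈ 9.5859°.

9.586°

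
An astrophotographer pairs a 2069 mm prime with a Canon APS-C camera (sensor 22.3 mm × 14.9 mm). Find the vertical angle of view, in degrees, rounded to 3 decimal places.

Angle of view α = 2·arctan(h/2f) with h = 14.9 mm and f = 2069 mm.
h/2f = 0.00360; arctan(0.00360) ≈ 0.2063°, so α ≈ 0.4126°.

0.413°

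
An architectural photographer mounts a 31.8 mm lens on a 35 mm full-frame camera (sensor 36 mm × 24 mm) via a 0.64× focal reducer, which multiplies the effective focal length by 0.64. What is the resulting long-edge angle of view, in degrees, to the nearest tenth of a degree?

Effective focal length f = 31.8 × 0.64 = 20.352 mm.
α = 2·arctan(36 / (2 × 20.352)) = 2·arctan(0.88443) ≈ 82.9813°.

83.0°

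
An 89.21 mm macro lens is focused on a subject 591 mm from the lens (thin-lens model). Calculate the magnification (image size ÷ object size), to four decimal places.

0.1778×

Thin lens: 1/f = 1/dₒ + 1/dᵢ → 1/dᵢ = 1/89.21 − 1/591 = 0.0095175 mm⁻¹, so dᵢ ≈ 105.0701 mm.
Magnification m = dᵢ/dₒ = 105.0701/591 ≈ 0.17778.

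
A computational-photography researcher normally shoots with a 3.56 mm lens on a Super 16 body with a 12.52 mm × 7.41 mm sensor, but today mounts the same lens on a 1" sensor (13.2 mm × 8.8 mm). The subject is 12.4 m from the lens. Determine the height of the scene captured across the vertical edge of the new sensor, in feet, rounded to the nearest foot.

101 ft

The focal length stays 3.56 mm; the relevant sensor dimension is now h = 8.8 mm. Object distance dₒ = 12.4 m = 12400 mm.
Thin-lens field height W = h·(dₒ − f)/f = 8.8 × (12400 − 3.56)/3.56 ≈ 30642.885 mm = 30642.885/304.8 ft = 100.534 ft.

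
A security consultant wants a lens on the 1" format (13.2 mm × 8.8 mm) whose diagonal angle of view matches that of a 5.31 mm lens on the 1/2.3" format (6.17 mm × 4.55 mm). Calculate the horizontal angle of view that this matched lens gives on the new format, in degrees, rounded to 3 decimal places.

Sensor diagonal = √(6.17² + 4.55²) = √58.7714 ≈ 7.6663 mm.
Sensor diagonal = √(13.2² + 8.8²) = √251.6800 ≈ 15.8644 mm.
Equal diagonal AOV ⇒ f₂ = f₁ · 15.8644/7.6663 = 5.31 × 2.06939 ≈ 10.9884 mm.
Horizontal AOV on the new format = 2·arctan(13.2 / (2 × 10.9884)) = 2·arctan(0.60063) ≈ 61.9807°.

61.981°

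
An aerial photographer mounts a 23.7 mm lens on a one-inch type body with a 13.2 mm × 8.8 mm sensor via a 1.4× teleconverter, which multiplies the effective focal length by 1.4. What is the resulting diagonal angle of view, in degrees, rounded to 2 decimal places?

26.89°

Effective focal length f = 23.7 × 1.4 = 33.18 mm.
Sensor diagonal = √(13.2² + 8.8²) = √251.6800 ≈ 15.8644 mm.
α = 2·arctan(15.864 / (2 × 33.18)) = 2·arctan(0.23907) ≈ 26.8903°.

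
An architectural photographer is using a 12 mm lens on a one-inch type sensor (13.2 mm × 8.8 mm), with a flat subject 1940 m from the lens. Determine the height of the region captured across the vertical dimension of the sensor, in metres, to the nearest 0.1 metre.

1422.7 m

dₒ: 1940 m = 1.94e+06 mm.
Similar triangles through the lens centre give W/dₒ = h/dᵢ; with 1/f = 1/dₒ + 1/dᵢ this gives W = h·(dₒ − f)/f.
W = 8.8 mm × (1.94e+06 − 12) / 12 = 8.8 × 161665.6667 ≈ 1422657.867 mm = 1422.66 m.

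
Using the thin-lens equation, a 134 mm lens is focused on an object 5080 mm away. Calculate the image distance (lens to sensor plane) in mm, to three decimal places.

137.630 mm

1/dᵢ = 1/f − 1/dₒ = 1/134 − 1/5080 = 0.0072658 mm⁻¹.
dᵢ = 1/0.0072658 ≈ 137.6304 mm.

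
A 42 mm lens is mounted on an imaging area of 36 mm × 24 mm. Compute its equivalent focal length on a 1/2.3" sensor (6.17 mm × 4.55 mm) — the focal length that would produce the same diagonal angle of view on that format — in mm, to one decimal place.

Sensor diagonal = √(36² + 24²) = √1872.0000 ≈ 43.2666 mm.
Sensor diagonal = √(6.17² + 4.55²) = √58.7714 ≈ 7.6663 mm.
Equal angle of view means equal diagonal/f ratio, so f₂ = f₁ · (diagonal₂/diagonal₁) = 42 × 7.6663/43.2666.
f₂ = 42 × 0.17719 ≈ 7.442 mm.

7.4 mm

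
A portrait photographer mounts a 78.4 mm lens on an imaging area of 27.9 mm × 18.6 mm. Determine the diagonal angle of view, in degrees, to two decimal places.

Sensor diagonal = √(27.9² + 18.6²) = √1124.3700 ≈ 33.5316 mm.
Angle of view α = 2·arctan(d/2f) with d = 33.5316 mm and f = 78.4 mm.
d/2f = 0.21385; arctan(0.21385) ≈ 12.0709°, so α ≈ 24.1417°.

24.14°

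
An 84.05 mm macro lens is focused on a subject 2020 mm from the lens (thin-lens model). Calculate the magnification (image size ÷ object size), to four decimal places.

0.0434×

Thin lens: 1/f = 1/dₒ + 1/dᵢ → 1/dᵢ = 1/84.05 − 1/2020 = 0.0114026 mm⁻¹, so dᵢ ≈ 87.6991 mm.
Magnification m = dᵢ/dₒ = 87.6991/2020 ≈ 0.04342.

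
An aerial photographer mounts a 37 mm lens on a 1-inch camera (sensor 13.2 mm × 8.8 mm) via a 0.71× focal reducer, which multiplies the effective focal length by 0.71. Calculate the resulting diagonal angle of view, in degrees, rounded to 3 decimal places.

Effective focal length f = 37 × 0.71 = 26.27 mm.
Sensor diagonal = √(13.2² + 8.8²) = √251.6800 ≈ 15.8644 mm.
α = 2·arctan(15.864 / (2 × 26.27)) = 2·arctan(0.30195) ≈ 33.6033°.

33.603°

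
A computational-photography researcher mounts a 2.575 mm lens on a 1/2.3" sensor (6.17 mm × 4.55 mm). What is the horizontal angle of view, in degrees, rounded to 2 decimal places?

100.30°

Angle of view α = 2·arctan(w/2f) with w = 6.17 mm and f = 2.575 mm.
w/2f = 1.19806; arctan(1.19806) ≈ 50.1488°, so α ≈ 100.2976°.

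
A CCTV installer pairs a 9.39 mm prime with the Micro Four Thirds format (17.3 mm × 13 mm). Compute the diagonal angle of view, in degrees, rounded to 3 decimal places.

98.095°

Sensor diagonal = √(17.3² + 13²) = √468.2900 ≈ 21.6400 mm.
Angle of view α = 2·arctan(d/2f) with d = 21.6400 mm and f = 9.39 mm.
d/2f = 1.15229; arctan(1.15229) ≈ 49.0473°, so α ≈ 98.0947°.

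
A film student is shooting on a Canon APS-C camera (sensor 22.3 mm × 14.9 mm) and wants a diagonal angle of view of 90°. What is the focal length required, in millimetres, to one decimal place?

13.4 mm

Sensor diagonal = √(22.3² + 14.9²) = √719.3000 ≈ 26.8198 mm.
From α = 2·arctan(d/2f) we get f = d / (2·tan(α/2)).
With d = 26.8198 mm and α/2 = 45°, tan(α/2) ≈ 1.00000, so f ≈ 26.8198 / 2.00000 ≈ 13.4099 mm.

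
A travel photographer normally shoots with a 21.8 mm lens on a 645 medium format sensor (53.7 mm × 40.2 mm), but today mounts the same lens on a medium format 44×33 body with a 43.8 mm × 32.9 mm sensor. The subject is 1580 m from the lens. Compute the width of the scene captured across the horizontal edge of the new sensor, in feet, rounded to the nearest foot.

The focal length stays 21.8 mm; the relevant sensor dimension is now w = 43.8 mm. Object distance dₒ = 1580 m = 1.58e+06 mm.
Thin-lens field width W = w·(dₒ − f)/f = 43.8 × (1.58e+06 − 21.8)/21.8 ≈ 3174451.613 mm = 3174451.613/304.8 ft = 10414.9 ft.

10415 ft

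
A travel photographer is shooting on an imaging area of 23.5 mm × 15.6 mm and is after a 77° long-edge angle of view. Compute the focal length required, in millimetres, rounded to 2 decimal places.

From α = 2·arctan(w/2f) we get f = w / (2·tan(α/2)).
With w = 23.5 mm and α/2 = 38.5°, tan(α/2) ≈ 0.79544, so f ≈ 23.5 / 1.59087 ≈ 14.7718 mm.

14.77 mm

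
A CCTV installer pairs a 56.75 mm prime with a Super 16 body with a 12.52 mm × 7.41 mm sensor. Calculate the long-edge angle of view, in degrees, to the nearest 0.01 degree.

12.59°

Angle of view α = 2·arctan(w/2f) with w = 12.52 mm and f = 56.75 mm.
w/2f = 0.11031; arctan(0.11031) ≈ 6.2948°, so α ≈ 12.5895°.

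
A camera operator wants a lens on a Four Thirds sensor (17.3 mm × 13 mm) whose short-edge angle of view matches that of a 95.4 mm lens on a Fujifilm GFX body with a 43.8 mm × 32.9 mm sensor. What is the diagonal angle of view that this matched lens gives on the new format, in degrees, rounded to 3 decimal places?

32.030°

Equal short-edge AOV ⇒ f₂ = f₁ · 13/32.9 = 95.4 × 0.39514 ≈ 37.6960 mm.
Sensor diagonal = √(17.3² + 13²) = √468.2900 ≈ 21.6400 mm.
Diagonal AOV on the new format = 2·arctan(21.6400 / (2 × 37.6960)) = 2·arctan(0.28703) ≈ 32.0304°.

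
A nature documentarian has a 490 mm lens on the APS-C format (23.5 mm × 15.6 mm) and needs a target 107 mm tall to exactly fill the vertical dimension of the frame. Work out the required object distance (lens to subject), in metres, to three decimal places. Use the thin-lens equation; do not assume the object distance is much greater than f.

Magnification m = h/W = dᵢ/dₒ; combined with 1/f = 1/dₒ + 1/dᵢ this gives dₒ = f·(1 + W/h).
dₒ = 490 mm × (1 + 107/15.6) = 490 × 7.8590 ≈ 3850.897 mm = 3.8509 m.

3.851 m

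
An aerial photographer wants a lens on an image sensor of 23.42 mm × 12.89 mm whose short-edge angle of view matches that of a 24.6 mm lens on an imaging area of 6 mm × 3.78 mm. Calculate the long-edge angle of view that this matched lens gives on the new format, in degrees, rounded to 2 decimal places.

Equal short-edge AOV ⇒ f₂ = f₁ · 12.89/3.78 = 24.6 × 3.41005 ≈ 83.8873 mm.
Long-edge AOV on the new format = 2·arctan(23.42 / (2 × 83.8873)) = 2·arctan(0.13959) ≈ 15.8934°.

15.89°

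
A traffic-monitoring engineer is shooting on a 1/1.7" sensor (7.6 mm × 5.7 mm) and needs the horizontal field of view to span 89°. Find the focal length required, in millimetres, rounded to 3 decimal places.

3.867 mm

From α = 2·arctan(w/2f) we get f = w / (2·tan(α/2)).
With w = 7.6 mm and α/2 = 44.5°, tan(α/2) ≈ 0.98270, so f ≈ 7.6 / 1.96539 ≈ 3.8669 mm.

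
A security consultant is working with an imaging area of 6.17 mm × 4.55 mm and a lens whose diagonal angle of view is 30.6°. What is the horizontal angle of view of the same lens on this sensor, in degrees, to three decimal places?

24.834°

Sensor diagonal = √(6.17² + 4.55²) = √58.7714 ≈ 7.6663 mm.
From the diagonal AOV: f = 7.6663 / (2·tan(15.3°)) = 7.6663 / 0.54714 ≈ 14.0115 mm.
Horizontal AOV = 2·arctan(6.17 / (2 × 14.0115)) = 2·arctan(0.22018) ≈ 24.8340°.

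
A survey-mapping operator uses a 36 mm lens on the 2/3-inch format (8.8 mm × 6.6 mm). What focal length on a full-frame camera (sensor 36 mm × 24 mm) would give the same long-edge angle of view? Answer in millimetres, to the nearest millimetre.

Equal angle of view means equal width/f ratio, so f₂ = f₁ · (width₂/width₁) = 36 × 36/8.8.
f₂ = 36 × 4.09091 ≈ 147.273 mm.

147 mm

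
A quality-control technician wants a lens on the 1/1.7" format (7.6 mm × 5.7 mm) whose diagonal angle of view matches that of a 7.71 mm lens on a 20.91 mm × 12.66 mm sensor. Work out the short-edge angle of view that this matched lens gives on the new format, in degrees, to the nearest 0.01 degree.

87.13°

Sensor diagonal = √(20.91² + 12.66²) = √597.5037 ≈ 24.4439 mm.
Sensor diagonal = √(7.6² + 5.7²) = √90.2500 ≈ 9.5000 mm.
Equal diagonal AOV ⇒ f₂ = f₁ · 9.5000/24.4439 = 7.71 × 0.38865 ≈ 2.9965 mm.
Short-edge AOV on the new format = 2·arctan(5.7 / (2 × 2.9965)) = 2·arctan(0.95112) ≈ 87.1301°.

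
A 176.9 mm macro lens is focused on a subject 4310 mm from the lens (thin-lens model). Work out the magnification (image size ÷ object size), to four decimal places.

Thin lens: 1/f = 1/dₒ + 1/dᵢ → 1/dᵢ = 1/176.9 − 1/4310 = 0.0054209 mm⁻¹, so dᵢ ≈ 184.4715 mm.
Magnification m = dᵢ/dₒ = 184.4715/4310 ≈ 0.04280.

0.0428×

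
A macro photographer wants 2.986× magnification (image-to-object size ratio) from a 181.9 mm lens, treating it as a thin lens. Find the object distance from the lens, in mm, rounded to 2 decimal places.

242.82 mm

With m = dᵢ/dₒ and 1/f = 1/dₒ + 1/dᵢ, substituting dᵢ = m·dₒ gives 1/f = (1 + 1/m)/dₒ, hence dₒ = f·(1 + 1/m).
dₒ = 181.9 × (1 + 1/2.986) = 181.9 × 1.33490 ≈ 242.818 mm.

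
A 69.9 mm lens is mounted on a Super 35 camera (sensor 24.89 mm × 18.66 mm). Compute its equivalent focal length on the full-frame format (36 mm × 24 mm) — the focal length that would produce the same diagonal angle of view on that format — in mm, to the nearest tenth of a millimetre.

Sensor diagonal = √(24.89² + 18.66²) = √967.7077 ≈ 31.1080 mm.
Sensor diagonal = √(36² + 24²) = √1872.0000 ≈ 43.2666 mm.
Equal angle of view means equal diagonal/f ratio, so f₂ = f₁ · (diagonal₂/diagonal₁) = 69.9 × 43.2666/31.1080.
f₂ = 69.9 × 1.39085 ≈ 97.221 mm.

97.2 mm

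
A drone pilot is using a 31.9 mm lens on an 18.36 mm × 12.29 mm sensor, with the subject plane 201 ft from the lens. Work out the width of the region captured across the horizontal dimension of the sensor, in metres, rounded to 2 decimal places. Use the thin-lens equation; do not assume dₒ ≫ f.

dₒ: 201 ft × 304.8 mm/ft = 61264.80 mm.
Similar triangles through the lens centre give W/dₒ = w/dᵢ; with 1/f = 1/dₒ + 1/dᵢ this gives W = w·(dₒ − f)/f.
W = 18.36 mm × (61264.8 − 31.9) / 31.9 = 18.36 × 1919.5266 ≈ 35242.508 mm = 35.2425 m.

35.24 m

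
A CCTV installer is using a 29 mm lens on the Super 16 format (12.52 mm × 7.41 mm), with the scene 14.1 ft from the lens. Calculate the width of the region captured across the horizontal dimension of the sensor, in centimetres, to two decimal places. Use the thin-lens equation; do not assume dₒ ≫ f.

dₒ: 14.1 ft × 304.8 mm/ft = 4297.68 mm.
Similar triangles through the lens centre give W/dₒ = w/dᵢ; with 1/f = 1/dₒ + 1/dᵢ this gives W = w·(dₒ − f)/f.
W = 12.52 mm × (4297.68 − 29) / 29 = 12.52 × 147.1959 ≈ 1842.892 mm = 184.289 cm.

184.29 cm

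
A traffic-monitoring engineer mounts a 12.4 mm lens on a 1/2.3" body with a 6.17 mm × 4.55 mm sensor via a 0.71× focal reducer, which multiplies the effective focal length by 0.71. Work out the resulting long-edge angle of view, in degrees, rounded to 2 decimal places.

38.62°

Effective focal length f = 12.4 × 0.71 = 8.804 mm.
α = 2·arctan(6.17 / (2 × 8.804)) = 2·arctan(0.35041) ≈ 38.6218°.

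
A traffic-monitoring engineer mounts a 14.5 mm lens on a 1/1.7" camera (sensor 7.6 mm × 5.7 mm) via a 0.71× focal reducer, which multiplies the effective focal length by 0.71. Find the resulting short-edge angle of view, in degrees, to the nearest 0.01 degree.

30.95°

Effective focal length f = 14.5 × 0.71 = 10.295 mm.
α = 2·arctan(5.7 / (2 × 10.295)) = 2·arctan(0.27683) ≈ 30.9477°.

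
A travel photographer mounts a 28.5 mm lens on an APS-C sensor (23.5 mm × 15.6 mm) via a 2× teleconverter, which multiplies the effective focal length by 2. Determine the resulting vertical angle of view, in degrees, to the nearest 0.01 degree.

Effective focal length f = 28.5 × 2 = 57 mm.
α = 2·arctan(15.6 / (2 × 57)) = 2·arctan(0.13684) ≈ 15.5842°.

15.58°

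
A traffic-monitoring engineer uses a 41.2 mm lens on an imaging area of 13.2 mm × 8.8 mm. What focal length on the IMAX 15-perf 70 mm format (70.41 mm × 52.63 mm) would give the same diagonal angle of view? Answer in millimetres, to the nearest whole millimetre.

228 mm

Sensor diagonal = √(13.2² + 8.8²) = √251.6800 ≈ 15.8644 mm.
Sensor diagonal = √(70.41² + 52.63²) = √7727.4850 ≈ 87.9061 mm.
Equal angle of view means equal diagonal/f ratio, so f₂ = f₁ · (diagonal₂/diagonal₁) = 41.2 × 87.9061/15.8644.
f₂ = 41.2 × 5.54108 ≈ 228.293 mm.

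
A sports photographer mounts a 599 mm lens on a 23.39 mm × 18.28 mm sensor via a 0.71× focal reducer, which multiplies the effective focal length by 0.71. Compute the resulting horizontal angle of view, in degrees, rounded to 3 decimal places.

Effective focal length f = 599 × 0.71 = 425.29 mm.
α = 2·arctan(23.39 / (2 × 425.29)) = 2·arctan(0.02750) ≈ 3.1503°.

3.150°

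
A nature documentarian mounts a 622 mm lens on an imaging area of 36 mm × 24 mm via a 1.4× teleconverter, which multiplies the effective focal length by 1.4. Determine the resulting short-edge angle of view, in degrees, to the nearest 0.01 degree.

Effective focal length f = 622 × 1.4 = 870.8 mm.
α = 2·arctan(24 / (2 × 870.8)) = 2·arctan(0.01378) ≈ 1.5790°.

1.58°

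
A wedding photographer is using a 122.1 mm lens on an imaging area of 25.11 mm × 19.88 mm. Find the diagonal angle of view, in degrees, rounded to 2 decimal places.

14.94°

Sensor diagonal = √(25.11² + 19.88²) = √1025.7265 ≈ 32.0270 mm.
Angle of view α = 2·arctan(d/2f) with d = 32.0270 mm and f = 122.1 mm.
d/2f = 0.13115; arctan(0.13115) ≈ 7.4717°, so α ≈ 14.9435°.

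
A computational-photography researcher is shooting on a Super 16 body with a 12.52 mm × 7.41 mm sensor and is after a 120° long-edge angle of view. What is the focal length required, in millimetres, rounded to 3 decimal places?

3.614 mm

From α = 2·arctan(w/2f) we get f = w / (2·tan(α/2)).
With w = 12.52 mm and α/2 = 60°, tan(α/2) ≈ 1.73205, so f ≈ 12.52 / 3.46410 ≈ 3.6142 mm.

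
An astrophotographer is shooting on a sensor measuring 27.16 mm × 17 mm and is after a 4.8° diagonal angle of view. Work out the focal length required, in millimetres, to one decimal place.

Sensor diagonal = √(27.16² + 17²) = √1026.6656 ≈ 32.0416 mm.
From α = 2·arctan(d/2f) we get f = d / (2·tan(α/2)).
With d = 32.0416 mm and α/2 = 2.4°, tan(α/2) ≈ 0.04191, so f ≈ 32.0416 / 0.08382 ≈ 382.2450 mm.

382.2 mm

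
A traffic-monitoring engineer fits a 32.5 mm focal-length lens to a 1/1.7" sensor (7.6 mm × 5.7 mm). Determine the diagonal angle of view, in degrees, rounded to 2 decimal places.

Sensor diagonal = √(7.6² + 5.7²) = √90.2500 ≈ 9.5000 mm.
Angle of view α = 2·arctan(d/2f) with d = 9.5000 mm and f = 32.5 mm.
d/2f = 0.14615; arctan(0.14615) ≈ 8.3151°, so α ≈ 16.6303°.

16.63°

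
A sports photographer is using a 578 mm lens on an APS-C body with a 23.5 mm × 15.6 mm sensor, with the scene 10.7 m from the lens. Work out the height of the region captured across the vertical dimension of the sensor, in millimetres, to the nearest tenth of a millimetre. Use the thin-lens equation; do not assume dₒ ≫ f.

273.2 mm

dₒ: 10.7 m = 10700 mm.
Similar triangles through the lens centre give W/dₒ = h/dᵢ; with 1/f = 1/dₒ + 1/dᵢ this gives W = h·(dₒ − f)/f.
W = 15.6 mm × (10700 − 578) / 578 = 15.6 × 17.5121 ≈ 273.189 mm.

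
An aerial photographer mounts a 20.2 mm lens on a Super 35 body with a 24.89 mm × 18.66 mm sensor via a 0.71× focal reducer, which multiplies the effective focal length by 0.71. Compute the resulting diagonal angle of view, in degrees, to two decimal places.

94.64°

Effective focal length f = 20.2 × 0.71 = 14.342 mm.
Sensor diagonal = √(24.89² + 18.66²) = √967.7077 ≈ 31.1080 mm.
α = 2·arctan(31.108 / (2 × 14.342)) = 2·arctan(1.08451) ≈ 94.6431°.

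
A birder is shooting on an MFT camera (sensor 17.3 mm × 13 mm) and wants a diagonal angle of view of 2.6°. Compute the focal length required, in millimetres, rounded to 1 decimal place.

476.8 mm

Sensor diagonal = √(17.3² + 13²) = √468.2900 ≈ 21.6400 mm.
From α = 2·arctan(d/2f) we get f = d / (2·tan(α/2)).
With d = 21.6400 mm and α/2 = 1.3°, tan(α/2) ≈ 0.02269, so f ≈ 21.6400 / 0.04539 ≈ 476.7955 mm.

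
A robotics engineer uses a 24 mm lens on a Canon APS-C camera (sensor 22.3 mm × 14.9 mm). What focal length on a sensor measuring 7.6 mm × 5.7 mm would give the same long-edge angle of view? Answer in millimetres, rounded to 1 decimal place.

Equal angle of view means equal width/f ratio, so f₂ = f₁ · (width₂/width₁) = 24 × 7.6/22.3.
f₂ = 24 × 0.34081 ≈ 8.179 mm.

8.2 mm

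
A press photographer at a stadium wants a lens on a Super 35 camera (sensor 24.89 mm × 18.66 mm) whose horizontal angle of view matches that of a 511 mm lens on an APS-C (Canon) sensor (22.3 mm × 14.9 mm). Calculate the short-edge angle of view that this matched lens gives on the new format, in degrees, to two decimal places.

Equal horizontal AOV ⇒ f₂ = f₁ · 24.89/22.3 = 511 × 1.11614 ≈ 570.3493 mm.
Short-edge AOV on the new format = 2·arctan(18.66 / (2 × 570.3493)) = 2·arctan(0.01636) ≈ 1.8744°.

1.87°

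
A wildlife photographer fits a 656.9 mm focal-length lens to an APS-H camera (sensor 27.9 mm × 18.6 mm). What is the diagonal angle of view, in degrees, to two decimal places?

2.92°

Sensor diagonal = √(27.9² + 18.6²) = √1124.3700 ≈ 33.5316 mm.
Angle of view α = 2·arctan(d/2f) with d = 33.5316 mm and f = 656.9 mm.
d/2f = 0.02552; arctan(0.02552) ≈ 1.4620°, so α ≈ 2.9240°.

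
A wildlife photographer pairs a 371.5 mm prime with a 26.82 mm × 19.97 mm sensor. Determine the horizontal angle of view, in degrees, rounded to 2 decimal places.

Angle of view α = 2·arctan(w/2f) with w = 26.82 mm and f = 371.5 mm.
w/2f = 0.03610; arctan(0.03610) ≈ 2.0673°, so α ≈ 4.1346°.

4.13°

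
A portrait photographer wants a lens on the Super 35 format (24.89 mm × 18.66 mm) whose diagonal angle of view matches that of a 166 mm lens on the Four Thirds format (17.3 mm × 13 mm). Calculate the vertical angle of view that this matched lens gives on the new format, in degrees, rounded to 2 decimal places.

4.48°

Sensor diagonal = √(17.3² + 13²) = √468.2900 ≈ 21.6400 mm.
Sensor diagonal = √(24.89² + 18.66²) = √967.7077 ≈ 31.1080 mm.
Equal diagonal AOV ⇒ f₂ = f₁ · 31.1080/21.6400 = 166 × 1.43752 ≈ 238.6287 mm.
Vertical AOV on the new format = 2·arctan(18.66 / (2 × 238.6287)) = 2·arctan(0.03910) ≈ 4.4781°.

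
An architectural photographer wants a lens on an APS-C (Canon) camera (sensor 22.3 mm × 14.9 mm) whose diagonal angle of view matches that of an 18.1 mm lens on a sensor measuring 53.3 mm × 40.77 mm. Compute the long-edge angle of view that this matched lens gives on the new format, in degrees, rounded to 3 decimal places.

Sensor diagonal = √(53.3² + 40.77²) = √4503.0829 ≈ 67.1050 mm.
Sensor diagonal = √(22.3² + 14.9²) = √719.3000 ≈ 26.8198 mm.
Equal diagonal AOV ⇒ f₂ = f₁ · 26.8198/67.1050 = 18.1 × 0.39967 ≈ 7.2340 mm.
Long-edge AOV on the new format = 2·arctan(22.3 / (2 × 7.2340)) = 2·arctan(1.54133) ≈ 114.0498°.

114.050°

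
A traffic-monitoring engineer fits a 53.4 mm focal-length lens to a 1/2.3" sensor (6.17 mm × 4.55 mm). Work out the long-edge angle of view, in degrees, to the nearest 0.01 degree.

Angle of view α = 2·arctan(w/2f) with w = 6.17 mm and f = 53.4 mm.
w/2f = 0.05777; arctan(0.05777) ≈ 3.3064°, so α ≈ 6.6128°.

6.61°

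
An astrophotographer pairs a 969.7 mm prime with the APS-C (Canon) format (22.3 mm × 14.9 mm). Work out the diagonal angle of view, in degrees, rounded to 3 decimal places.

1.585°

Sensor diagonal = √(22.3² + 14.9²) = √719.3000 ≈ 26.8198 mm.
Angle of view α = 2·arctan(d/2f) with d = 26.8198 mm and f = 969.7 mm.
d/2f = 0.01383; arctan(0.01383) ≈ 0.7923°, so α ≈ 1.5846°.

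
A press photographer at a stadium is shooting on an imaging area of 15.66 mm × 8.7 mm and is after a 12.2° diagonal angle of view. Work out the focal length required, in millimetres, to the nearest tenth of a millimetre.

83.8 mm

Sensor diagonal = √(15.66² + 8.7²) = √320.9256 ≈ 17.9144 mm.
From α = 2·arctan(d/2f) we get f = d / (2·tan(α/2)).
With d = 17.9144 mm and α/2 = 6.1°, tan(α/2) ≈ 0.10687, so f ≈ 17.9144 / 0.21374 ≈ 83.8146 mm.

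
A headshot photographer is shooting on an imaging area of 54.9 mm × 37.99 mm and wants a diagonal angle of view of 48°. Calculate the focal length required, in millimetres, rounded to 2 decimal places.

Sensor diagonal = √(54.9² + 37.99²) = √4457.2501 ≈ 66.7626 mm.
From α = 2·arctan(d/2f) we get f = d / (2·tan(α/2)).
With d = 66.7626 mm and α/2 = 24°, tan(α/2) ≈ 0.44523, so f ≈ 66.7626 / 0.89046 ≈ 74.9757 mm.

74.98 mm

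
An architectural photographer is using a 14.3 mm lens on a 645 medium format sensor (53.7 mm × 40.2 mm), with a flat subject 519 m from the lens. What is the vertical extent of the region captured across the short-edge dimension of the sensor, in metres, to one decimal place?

dₒ: 519 m = 519000 mm.
Similar triangles through the lens centre give W/dₒ = h/dᵢ; with 1/f = 1/dₒ + 1/dᵢ this gives W = h·(dₒ − f)/f.
W = 40.2 mm × (519000 − 14.3) / 14.3 = 40.2 × 36292.7063 ≈ 1458966.793 mm = 1458.97 m.

1459.0 m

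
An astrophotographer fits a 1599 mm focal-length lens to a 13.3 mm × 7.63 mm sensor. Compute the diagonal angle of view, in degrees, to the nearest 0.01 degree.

0.55°

Sensor diagonal = √(13.3² + 7.63²) = √235.1069 ≈ 15.3332 mm.
Angle of view α = 2·arctan(d/2f) with d = 15.3332 mm and f = 1599 mm.
d/2f = 0.00479; arctan(0.00479) ≈ 0.2747°, so α ≈ 0.5494°.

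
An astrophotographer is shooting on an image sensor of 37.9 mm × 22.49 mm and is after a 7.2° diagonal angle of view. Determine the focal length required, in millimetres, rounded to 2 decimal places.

350.24 mm

Sensor diagonal = √(37.9² + 22.49²) = √1942.2101 ≈ 44.0705 mm.
From α = 2·arctan(d/2f) we get f = d / (2·tan(α/2)).
With d = 44.0705 mm and α/2 = 3.6°, tan(α/2) ≈ 0.06291, so f ≈ 44.0705 / 0.12583 ≈ 350.2404 mm.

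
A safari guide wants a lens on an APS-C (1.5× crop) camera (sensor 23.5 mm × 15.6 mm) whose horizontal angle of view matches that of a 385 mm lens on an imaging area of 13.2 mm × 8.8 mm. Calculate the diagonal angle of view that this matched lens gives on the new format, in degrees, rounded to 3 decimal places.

Equal horizontal AOV ⇒ f₂ = f₁ · 23.5/13.2 = 385 × 1.78030 ≈ 685.4167 mm.
Sensor diagonal = √(23.5² + 15.6²) = √795.6100 ≈ 28.2066 mm.
Diagonal AOV on the new format = 2·arctan(28.2066 / (2 × 685.4167)) = 2·arctan(0.02058) ≈ 2.3575°.

2.358°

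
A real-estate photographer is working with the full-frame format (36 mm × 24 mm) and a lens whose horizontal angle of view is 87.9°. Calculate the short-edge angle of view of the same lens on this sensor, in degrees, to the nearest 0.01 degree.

From the horizontal AOV: f = 36 / (2·tan(43.95°)) = 36 / 1.92801 ≈ 18.6721 mm.
Short-edge AOV = 2·arctan(24 / (2 × 18.6721)) = 2·arctan(0.64267) ≈ 65.4552°.

65.46°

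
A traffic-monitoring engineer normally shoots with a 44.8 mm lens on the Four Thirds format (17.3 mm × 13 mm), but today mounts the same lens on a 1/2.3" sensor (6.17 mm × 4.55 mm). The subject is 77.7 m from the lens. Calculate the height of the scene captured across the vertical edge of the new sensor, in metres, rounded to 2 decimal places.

The focal length stays 44.8 mm; the relevant sensor dimension is now h = 4.55 mm. Object distance dₒ = 77.7 m = 77700 mm.
Thin-lens field height W = h·(dₒ − f)/f = 4.55 × (77700 − 44.8)/44.8 ≈ 7886.856 mm = 7.88686 m.

7.89 m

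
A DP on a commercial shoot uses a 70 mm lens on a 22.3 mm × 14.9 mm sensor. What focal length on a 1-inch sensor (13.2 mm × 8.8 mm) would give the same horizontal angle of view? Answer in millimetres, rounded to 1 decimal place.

41.4 mm

Equal angle of view means equal width/f ratio, so f₂ = f₁ · (width₂/width₁) = 70 × 13.2/22.3.
f₂ = 70 × 0.59193 ≈ 41.435 mm.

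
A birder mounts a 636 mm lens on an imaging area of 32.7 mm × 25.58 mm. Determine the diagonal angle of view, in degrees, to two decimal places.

Sensor diagonal = √(32.7² + 25.58²) = √1723.6264 ≈ 41.5166 mm.
Angle of view α = 2·arctan(d/2f) with d = 41.5166 mm and f = 636 mm.
d/2f = 0.03264; arctan(0.03264) ≈ 1.8694°, so α ≈ 3.7388°.

3.74°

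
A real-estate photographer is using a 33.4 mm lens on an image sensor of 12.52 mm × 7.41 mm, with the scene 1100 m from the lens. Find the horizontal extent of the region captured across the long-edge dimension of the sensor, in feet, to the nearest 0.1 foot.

dₒ: 1100 m = 1.1e+06 mm.
Similar triangles through the lens centre give W/dₒ = w/dᵢ; with 1/f = 1/dₒ + 1/dᵢ this gives W = w·(dₒ − f)/f.
W = 12.52 mm × (1.1e+06 − 33.4) / 33.4 = 12.52 × 32933.1317 ≈ 412322.809 mm = 412322.809/304.8 ft = 1352.77 ft.

1352.8 ft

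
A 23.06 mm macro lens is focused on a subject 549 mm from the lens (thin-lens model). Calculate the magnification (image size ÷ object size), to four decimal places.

0.0438×

Thin lens: 1/f = 1/dₒ + 1/dᵢ → 1/dᵢ = 1/23.06 − 1/549 = 0.0415436 mm⁻¹, so dᵢ ≈ 24.0711 mm.
Magnification m = dᵢ/dₒ = 24.0711/549 ≈ 0.04385.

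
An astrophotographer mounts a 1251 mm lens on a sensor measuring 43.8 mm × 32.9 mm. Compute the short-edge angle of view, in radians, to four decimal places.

Angle of view α = 2·arctan(h/2f) with h = 32.9 mm and f = 1251 mm.
h/2f = 0.01315; arctan(0.01315) ≈ 0.0131 rad, so α ≈ 0.0263 rad.

0.0263 rad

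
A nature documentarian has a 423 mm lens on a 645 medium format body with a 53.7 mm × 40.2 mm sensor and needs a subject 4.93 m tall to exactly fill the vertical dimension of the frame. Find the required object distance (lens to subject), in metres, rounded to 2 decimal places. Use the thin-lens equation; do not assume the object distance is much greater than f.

52.30 m

W: 4.93 m = 4930 mm.
Magnification m = h/W = dᵢ/dₒ; combined with 1/f = 1/dₒ + 1/dᵢ this gives dₒ = f·(1 + W/h).
dₒ = 423 mm × (1 + 4930/40.2) = 423 × 123.6368 ≈ 52298.373 mm = 52.2984 m.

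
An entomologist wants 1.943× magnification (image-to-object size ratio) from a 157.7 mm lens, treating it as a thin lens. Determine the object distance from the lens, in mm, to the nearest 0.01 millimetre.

With m = dᵢ/dₒ and 1/f = 1/dₒ + 1/dᵢ, substituting dᵢ = m·dₒ gives 1/f = (1 + 1/m)/dₒ, hence dₒ = f·(1 + 1/m).
dₒ = 157.7 × (1 + 1/1.943) = 157.7 × 1.51467 ≈ 238.863 mm.

238.86 mm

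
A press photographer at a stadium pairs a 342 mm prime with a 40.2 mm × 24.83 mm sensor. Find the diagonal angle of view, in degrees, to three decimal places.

7.903°

Sensor diagonal = √(40.2² + 24.83²) = √2232.5689 ≈ 47.2501 mm.
Angle of view α = 2·arctan(d/2f) with d = 47.2501 mm and f = 342 mm.
d/2f = 0.06908; arctan(0.06908) ≈ 3.9517°, so α ≈ 7.9033°.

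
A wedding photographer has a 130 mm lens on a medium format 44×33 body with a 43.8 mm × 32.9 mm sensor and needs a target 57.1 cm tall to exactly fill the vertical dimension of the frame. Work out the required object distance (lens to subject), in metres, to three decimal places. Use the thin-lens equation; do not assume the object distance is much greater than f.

W: 57.1 cm = 571 mm.
Magnification m = h/W = dᵢ/dₒ; combined with 1/f = 1/dₒ + 1/dᵢ this gives dₒ = f·(1 + W/h).
dₒ = 130 mm × (1 + 571/32.9) = 130 × 18.3556 ≈ 2386.231 mm = 2.38623 m.

2.386 m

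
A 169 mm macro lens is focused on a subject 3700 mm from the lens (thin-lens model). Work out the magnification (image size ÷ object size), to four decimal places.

0.0479×

Thin lens: 1/f = 1/dₒ + 1/dᵢ → 1/dᵢ = 1/169 − 1/3700 = 0.0056469 mm⁻¹, so dᵢ ≈ 177.0886 mm.
Magnification m = dᵢ/dₒ = 177.0886/3700 ≈ 0.04786.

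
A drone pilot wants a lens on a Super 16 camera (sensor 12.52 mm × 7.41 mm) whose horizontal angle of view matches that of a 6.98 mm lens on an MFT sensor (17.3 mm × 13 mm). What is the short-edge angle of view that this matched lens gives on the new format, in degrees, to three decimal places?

Equal horizontal AOV ⇒ f₂ = f₁ · 12.52/17.3 = 6.98 × 0.72370 ≈ 5.0514 mm.
Short-edge AOV on the new format = 2·arctan(7.41 / (2 × 5.0514)) = 2·arctan(0.73346) ≈ 72.5169°.

72.517°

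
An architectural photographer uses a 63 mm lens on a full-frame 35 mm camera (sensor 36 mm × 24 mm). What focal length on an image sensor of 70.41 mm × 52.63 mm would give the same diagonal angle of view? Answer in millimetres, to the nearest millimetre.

128 mm

Sensor diagonal = √(36² + 24²) = √1872.0000 ≈ 43.2666 mm.
Sensor diagonal = √(70.41² + 52.63²) = √7727.4850 ≈ 87.9061 mm.
Equal angle of view means equal diagonal/f ratio, so f₂ = f₁ · (diagonal₂/diagonal₁) = 63 × 87.9061/43.2666.
f₂ = 63 × 2.03173 ≈ 127.999 mm.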